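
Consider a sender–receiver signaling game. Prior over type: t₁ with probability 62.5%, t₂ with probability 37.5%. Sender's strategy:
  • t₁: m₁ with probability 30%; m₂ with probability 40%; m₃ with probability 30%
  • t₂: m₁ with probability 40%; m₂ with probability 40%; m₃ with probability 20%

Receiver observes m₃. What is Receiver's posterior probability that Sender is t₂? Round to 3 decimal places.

Apply Bayes' rule using the sender's strategy as the likelihood.
P(m₃) = 0.625·0.3 + 0.375·0.2 = 0.2625
P(t₂ | m₃) = (0.375·0.2) / 0.2625 = 0.075 / 0.2625 = 0.285714

0.286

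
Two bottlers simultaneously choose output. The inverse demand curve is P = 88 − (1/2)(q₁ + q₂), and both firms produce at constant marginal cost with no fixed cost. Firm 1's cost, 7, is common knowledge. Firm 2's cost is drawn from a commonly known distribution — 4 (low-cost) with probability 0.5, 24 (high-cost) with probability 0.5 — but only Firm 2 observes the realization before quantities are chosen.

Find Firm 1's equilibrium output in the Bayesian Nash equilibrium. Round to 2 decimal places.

58.67

Type-c best response for Firm 2: q₂(c) = (88 − c) − q₁/2.
Firm 1 maximizes expected profit; its first-order condition is 88 − q₁ − (1/2)E[q₂] − 7 = 0.
Substituting E[q₂] and solving: E[c₂] = 14, so q₁ = (88 − 2·7 + 14)/(3/2) = 58.6667.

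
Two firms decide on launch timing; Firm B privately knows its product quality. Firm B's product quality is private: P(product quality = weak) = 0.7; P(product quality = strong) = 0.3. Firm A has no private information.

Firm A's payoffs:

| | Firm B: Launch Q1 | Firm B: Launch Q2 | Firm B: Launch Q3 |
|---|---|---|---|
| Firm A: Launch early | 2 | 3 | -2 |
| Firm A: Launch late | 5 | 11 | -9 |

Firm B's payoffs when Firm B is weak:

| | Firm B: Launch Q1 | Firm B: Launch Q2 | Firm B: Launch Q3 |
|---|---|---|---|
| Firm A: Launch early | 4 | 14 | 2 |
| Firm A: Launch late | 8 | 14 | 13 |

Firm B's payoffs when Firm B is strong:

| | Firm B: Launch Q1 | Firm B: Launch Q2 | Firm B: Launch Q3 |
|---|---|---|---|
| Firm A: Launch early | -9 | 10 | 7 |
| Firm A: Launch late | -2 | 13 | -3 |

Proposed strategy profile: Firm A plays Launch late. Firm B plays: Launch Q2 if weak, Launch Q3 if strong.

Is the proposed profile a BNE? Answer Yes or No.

No

Firm A plays Launch late: E[Launch late] = 0.7·(11) + 0.3·(-9) = 5; E[Launch early] = 1.5. Best-responding. ✓
Firm B (product quality weak), facing Launch late: Launch Q1 gives 8, Launch Q2 gives 14, Launch Q3 gives 13. Proposed Launch Q2 is best. ✓
Firm B (product quality strong), facing Launch late: Launch Q1 gives -2, Launch Q2 gives 13, Launch Q3 gives -3. Proposed Launch Q3 is not best — profitable deviation exists. ✗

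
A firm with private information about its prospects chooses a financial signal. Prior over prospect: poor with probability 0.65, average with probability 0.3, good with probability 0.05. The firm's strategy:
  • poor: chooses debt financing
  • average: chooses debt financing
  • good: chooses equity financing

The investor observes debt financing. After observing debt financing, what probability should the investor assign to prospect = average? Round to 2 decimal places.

0.32

P(debt financing) = 0.65·1 + 0.3·1 + 0.05·0 = 0.95
P(average | debt financing) = (0.3·1) / 0.95 = 0.3 / 0.95 = 0.315789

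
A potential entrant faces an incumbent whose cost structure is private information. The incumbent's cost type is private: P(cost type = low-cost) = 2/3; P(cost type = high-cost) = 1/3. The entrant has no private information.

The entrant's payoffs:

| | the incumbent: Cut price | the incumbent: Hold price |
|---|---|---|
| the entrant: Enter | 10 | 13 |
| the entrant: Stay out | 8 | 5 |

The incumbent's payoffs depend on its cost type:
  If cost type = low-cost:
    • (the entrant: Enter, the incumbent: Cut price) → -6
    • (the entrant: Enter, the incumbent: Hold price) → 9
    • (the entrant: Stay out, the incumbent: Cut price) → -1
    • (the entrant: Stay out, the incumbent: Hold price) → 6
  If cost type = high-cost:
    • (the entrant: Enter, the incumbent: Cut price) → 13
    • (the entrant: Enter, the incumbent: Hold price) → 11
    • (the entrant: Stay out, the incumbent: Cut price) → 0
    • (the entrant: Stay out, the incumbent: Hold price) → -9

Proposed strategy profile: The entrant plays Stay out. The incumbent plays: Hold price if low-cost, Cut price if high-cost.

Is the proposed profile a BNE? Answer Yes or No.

No

The entrant plays Stay out: E[Stay out] = 2/3·(5) + 1/3·(8) = 6; E[Enter] = 12. Not best-responding. ✗
The incumbent (cost type low-cost), facing Stay out: Cut price gives -1, Hold price gives 6. Proposed Hold price is best. ✓
The incumbent (cost type high-cost), facing Stay out: Cut price gives 0, Hold price gives -9. Proposed Cut price is best. ✓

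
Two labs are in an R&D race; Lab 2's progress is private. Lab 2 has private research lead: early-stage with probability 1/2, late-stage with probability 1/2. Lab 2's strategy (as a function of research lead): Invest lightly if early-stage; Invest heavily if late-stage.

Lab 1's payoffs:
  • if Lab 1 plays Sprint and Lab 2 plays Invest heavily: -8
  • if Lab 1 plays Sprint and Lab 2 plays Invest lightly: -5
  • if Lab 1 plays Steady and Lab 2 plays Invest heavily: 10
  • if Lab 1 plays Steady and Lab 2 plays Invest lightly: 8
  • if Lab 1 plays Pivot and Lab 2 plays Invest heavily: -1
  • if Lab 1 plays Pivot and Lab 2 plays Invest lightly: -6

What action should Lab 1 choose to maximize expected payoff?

E[Sprint] = 1/2·(-5) + 1/2·(-8) = -13/2
E[Steady] = 1/2·(8) + 1/2·(10) = 9
E[Pivot] = 1/2·(-6) + 1/2·(-1) = -7/2
Best response: Steady (9 is the largest).

Steady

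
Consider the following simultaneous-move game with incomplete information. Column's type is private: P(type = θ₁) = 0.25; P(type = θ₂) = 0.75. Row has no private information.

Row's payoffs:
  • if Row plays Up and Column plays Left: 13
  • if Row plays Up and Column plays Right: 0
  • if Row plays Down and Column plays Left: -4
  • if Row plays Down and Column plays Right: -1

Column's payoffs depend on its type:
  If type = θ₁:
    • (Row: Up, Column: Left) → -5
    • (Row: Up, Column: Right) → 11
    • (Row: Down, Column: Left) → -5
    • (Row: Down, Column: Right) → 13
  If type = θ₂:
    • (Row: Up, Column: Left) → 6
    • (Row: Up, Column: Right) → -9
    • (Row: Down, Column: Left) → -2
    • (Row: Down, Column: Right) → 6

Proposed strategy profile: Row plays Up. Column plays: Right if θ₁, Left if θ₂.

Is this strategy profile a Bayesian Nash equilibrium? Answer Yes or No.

Row plays Up: E[Up] = 0.25·(0) + 0.75·(13) = 9.75; E[Down] = -3.25. Best-responding. ✓
Column (type θ₁), facing Up: Left gives -5, Right gives 11. Proposed Right is best. ✓
Column (type θ₂), facing Up: Left gives 6, Right gives -9. Proposed Left is best. ✓

Yes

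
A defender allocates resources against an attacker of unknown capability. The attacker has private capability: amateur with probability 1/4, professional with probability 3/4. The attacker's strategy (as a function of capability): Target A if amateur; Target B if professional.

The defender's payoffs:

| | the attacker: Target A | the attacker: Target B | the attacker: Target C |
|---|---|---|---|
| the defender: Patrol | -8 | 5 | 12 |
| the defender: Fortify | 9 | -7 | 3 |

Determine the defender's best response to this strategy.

E[Patrol] = 1/4·(-8) + 3/4·(5) = 7/4
E[Fortify] = 1/4·(9) + 3/4·(-7) = -3
Best response: Patrol (7/4 is the largest).

Patrol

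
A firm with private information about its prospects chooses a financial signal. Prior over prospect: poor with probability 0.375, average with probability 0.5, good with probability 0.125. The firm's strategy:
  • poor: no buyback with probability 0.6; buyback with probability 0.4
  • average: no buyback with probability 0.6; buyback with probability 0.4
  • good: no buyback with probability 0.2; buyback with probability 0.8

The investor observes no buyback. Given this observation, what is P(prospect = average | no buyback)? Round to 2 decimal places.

0.55

Apply Bayes' rule using the sender's strategy as the likelihood.
P(no buyback) = 0.375·0.6 + 0.5·0.6 + 0.125·0.2 = 0.55
P(average | no buyback) = (0.5·0.6) / 0.55 = 0.3 / 0.55 = 0.545455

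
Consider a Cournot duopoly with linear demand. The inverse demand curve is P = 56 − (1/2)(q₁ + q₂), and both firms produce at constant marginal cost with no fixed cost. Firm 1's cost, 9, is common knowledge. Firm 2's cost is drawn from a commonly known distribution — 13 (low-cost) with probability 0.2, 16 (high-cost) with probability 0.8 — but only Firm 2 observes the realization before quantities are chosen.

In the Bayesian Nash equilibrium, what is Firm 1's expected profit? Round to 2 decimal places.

633.68

Type-c best response for Firm 2: q₂(c) = (56 − c) − q₁/2.
Firm 1 maximizes expected profit; its first-order condition is 56 − q₁ − (1/2)E[q₂] − 9 = 0.
Substituting E[q₂] and solving: E[c₂] = 15.4, so q₁ = (56 − 2·9 + 15.4)/(3/2) = 35.6.
E[P] = 56 − (1/2)·(q₁ + E[q₂]) = 26.8; Firm 1's expected profit = (E[P] − 9)·q₁ = (26.8 − 9)·35.6 = 633.68.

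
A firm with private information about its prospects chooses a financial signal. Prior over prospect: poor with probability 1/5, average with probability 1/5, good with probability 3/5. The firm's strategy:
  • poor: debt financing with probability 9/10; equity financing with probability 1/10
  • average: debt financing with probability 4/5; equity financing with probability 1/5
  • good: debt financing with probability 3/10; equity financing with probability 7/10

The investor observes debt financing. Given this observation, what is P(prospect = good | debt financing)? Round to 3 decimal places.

Apply Bayes' rule using the sender's strategy as the likelihood.
P(debt financing) = (1/5)·(9/10) + (1/5)·(4/5) + (3/5)·(3/10) = 13/25
P(good | debt financing) = ((3/5)·(3/10)) / (13/25) = (9/50) / (13/25) = 9/26

0.346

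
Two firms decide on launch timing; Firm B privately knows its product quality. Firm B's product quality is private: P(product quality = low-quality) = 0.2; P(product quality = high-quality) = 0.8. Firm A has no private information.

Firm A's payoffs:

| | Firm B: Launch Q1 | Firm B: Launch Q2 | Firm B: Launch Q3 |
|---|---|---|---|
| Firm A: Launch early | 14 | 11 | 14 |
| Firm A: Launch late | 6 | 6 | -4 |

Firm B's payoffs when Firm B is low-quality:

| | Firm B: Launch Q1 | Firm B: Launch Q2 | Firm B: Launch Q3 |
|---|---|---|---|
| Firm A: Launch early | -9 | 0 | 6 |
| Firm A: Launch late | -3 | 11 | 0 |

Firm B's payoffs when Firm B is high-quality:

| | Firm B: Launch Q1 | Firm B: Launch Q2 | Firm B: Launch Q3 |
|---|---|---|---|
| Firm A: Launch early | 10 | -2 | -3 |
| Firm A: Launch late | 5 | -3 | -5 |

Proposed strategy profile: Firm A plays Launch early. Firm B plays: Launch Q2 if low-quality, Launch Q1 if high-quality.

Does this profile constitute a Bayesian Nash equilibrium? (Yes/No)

A profile is a BNE iff every type of every player is best-responding given beliefs about the other side.
Firm A plays Launch early: E[Launch early] = 0.2·(11) + 0.8·(14) = 13.4; E[Launch late] = 6. Best-responding. ✓
Firm B (product quality low-quality), facing Launch early: Launch Q1 gives -9, Launch Q2 gives 0, Launch Q3 gives 6. Proposed Launch Q2 is not best — profitable deviation exists. ✗
Firm B (product quality high-quality), facing Launch early: Launch Q1 gives 10, Launch Q2 gives -2, Launch Q3 gives -3. Proposed Launch Q1 is best. ✓

No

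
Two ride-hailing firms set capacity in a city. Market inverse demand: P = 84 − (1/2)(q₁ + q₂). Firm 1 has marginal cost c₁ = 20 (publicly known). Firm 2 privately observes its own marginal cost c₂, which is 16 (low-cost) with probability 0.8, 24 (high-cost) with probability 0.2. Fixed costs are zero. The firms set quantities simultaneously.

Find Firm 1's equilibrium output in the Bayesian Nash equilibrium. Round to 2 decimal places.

Firm 2 with cost c maximizes (84 − (1/2)(q₁+q₂) − c)·q₂, giving q₂(c) = (84 − c − (1/2)q₁).
E[c₂] = 0.8·16 + 0.2·24 = 17.6
Firm 1's FOC against E[q₂] yields q₁ = (84 − 2·20 + E[c₂])/(3/2) = (84 − 40 + 17.6)/(3/2) = 41.0667.

41.07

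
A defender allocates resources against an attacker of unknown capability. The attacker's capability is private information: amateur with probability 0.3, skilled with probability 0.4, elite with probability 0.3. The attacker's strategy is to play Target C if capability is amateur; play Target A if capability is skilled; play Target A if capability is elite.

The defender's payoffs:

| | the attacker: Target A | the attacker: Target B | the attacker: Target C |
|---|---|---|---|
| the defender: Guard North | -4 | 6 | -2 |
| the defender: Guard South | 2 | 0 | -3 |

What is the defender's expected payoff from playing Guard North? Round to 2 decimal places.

-3.40

Take the expectation over the attacker's capability, weighting each type's action by its prior probability.
E[Guard North] = 0.3·(-2) + 0.4·(-4) + 0.3·(-4) = (-0.6) + (-1.6) + (-1.2) = -3.4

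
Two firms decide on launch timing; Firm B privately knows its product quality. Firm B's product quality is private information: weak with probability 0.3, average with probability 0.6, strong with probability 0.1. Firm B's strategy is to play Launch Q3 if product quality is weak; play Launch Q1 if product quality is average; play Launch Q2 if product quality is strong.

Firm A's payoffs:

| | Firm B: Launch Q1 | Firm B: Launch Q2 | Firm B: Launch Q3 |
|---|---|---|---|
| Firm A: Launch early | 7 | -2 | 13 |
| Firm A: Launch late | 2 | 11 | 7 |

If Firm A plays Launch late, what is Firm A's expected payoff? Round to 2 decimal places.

4.40

Take the expectation over Firm B's product quality, weighting each type's action by its prior probability.
E[Launch late] = 0.3·7 + 0.6·2 + 0.1·11 = 2.1 + 1.2 + 1.1 = 4.4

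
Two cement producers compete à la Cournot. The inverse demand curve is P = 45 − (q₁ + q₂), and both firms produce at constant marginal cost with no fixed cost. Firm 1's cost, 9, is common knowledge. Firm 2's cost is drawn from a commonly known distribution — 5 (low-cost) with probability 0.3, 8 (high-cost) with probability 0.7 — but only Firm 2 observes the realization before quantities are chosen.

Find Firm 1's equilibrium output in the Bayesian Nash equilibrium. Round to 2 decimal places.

Firm 2 with cost c maximizes (45 − (q₁+q₂) − c)·q₂, giving q₂(c) = (45 − c − q₁)/2.
E[c₂] = 0.3·5 + 0.7·8 = 7.1
Firm 1's FOC against E[q₂] yields q₁ = (45 − 2·9 + E[c₂])/3 = (45 − 18 + 7.1)/3 = 11.3667.

11.37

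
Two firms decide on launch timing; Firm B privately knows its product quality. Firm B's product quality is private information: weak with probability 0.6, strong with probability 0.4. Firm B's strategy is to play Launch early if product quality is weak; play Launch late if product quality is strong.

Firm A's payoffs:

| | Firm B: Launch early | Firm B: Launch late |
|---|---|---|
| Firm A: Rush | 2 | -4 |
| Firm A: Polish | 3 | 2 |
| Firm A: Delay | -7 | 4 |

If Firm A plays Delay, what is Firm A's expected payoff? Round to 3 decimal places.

-2.600

E[Delay] = 0.6·(-7) + 0.4·4 = (-4.2) + 1.6 = -2.6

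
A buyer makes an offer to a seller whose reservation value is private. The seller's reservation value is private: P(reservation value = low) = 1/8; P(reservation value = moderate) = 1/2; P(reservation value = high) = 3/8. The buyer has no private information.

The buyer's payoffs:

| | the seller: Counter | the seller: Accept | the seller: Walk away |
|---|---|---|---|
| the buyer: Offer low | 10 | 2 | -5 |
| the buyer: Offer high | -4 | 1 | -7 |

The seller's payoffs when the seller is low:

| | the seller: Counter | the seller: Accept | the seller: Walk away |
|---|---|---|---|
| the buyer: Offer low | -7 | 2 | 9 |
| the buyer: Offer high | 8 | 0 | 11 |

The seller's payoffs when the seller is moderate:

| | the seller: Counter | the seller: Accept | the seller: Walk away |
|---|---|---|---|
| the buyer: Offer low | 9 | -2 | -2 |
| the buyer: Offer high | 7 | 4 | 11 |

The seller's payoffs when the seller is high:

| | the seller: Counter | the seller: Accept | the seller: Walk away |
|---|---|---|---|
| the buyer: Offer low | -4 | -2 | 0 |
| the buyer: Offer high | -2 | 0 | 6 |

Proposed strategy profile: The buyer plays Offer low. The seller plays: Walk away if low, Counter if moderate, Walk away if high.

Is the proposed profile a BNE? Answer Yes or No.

The buyer plays Offer low: E[Offer low] = 1/8·(-5) + 1/2·(10) + 3/8·(-5) = 5/2; E[Offer high] = -11/2. Best-responding. ✓
The seller (reservation value low), facing Offer low: Counter gives -7, Accept gives 2, Walk away gives 9. Proposed Walk away is best. ✓
The seller (reservation value moderate), facing Offer low: Counter gives 9, Accept gives -2, Walk away gives -2. Proposed Counter is best. ✓
The seller (reservation value high), facing Offer low: Counter gives -4, Accept gives -2, Walk away gives 0. Proposed Walk away is best. ✓

Yes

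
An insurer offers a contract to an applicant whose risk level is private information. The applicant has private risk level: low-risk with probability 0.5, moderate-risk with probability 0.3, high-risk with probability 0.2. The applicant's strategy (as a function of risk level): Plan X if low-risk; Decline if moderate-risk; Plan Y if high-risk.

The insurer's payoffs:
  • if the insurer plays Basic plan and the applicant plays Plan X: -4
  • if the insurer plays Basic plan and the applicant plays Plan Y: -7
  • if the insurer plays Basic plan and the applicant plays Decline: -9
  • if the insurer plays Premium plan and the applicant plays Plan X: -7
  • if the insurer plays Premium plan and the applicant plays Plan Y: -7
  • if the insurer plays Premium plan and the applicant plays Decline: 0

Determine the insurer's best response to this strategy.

Premium plan

E[Basic plan] = 0.5·(-4) + 0.3·(-9) + 0.2·(-7) = -6.1
E[Premium plan] = 0.5·(-7) + 0.3·(0) + 0.2·(-7) = -4.9
Best response: Premium plan (-4.9 is the largest).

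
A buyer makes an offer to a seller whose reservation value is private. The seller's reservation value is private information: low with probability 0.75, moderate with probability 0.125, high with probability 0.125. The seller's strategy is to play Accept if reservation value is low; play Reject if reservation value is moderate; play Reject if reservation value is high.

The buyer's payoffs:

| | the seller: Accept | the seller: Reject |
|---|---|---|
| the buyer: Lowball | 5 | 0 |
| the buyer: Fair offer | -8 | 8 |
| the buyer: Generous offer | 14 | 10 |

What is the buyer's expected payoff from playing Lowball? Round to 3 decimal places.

Take the expectation over the seller's reservation value, weighting each type's action by its prior probability.
E[Lowball] = 0.75·5 + 0.125·0 + 0.125·0 = 3.75 + 0 + 0 = 3.75

3.750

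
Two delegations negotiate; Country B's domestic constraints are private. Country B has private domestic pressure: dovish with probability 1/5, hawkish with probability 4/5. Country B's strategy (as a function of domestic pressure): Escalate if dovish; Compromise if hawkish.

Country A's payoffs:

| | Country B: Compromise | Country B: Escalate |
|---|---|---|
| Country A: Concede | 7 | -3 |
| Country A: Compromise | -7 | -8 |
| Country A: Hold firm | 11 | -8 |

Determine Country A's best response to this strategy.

Hold firm

E[Concede] = 1/5·(-3) + 4/5·(7) = 5
E[Compromise] = 1/5·(-8) + 4/5·(-7) = -36/5
E[Hold firm] = 1/5·(-8) + 4/5·(11) = 36/5
Best response: Hold firm (36/5 is the largest).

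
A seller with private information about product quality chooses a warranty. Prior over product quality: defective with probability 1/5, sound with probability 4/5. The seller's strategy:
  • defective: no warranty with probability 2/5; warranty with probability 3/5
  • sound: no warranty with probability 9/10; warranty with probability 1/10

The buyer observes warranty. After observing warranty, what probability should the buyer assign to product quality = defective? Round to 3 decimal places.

0.600

P(warranty) = (1/5)·(3/5) + (4/5)·(1/10) = 1/5
P(defective | warranty) = ((1/5)·(3/5)) / (1/5) = (3/25) / (1/5) = 3/5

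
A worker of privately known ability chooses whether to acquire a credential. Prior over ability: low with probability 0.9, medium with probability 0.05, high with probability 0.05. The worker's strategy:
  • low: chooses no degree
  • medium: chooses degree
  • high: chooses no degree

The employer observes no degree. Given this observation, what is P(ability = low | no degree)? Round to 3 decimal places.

P(no degree) = 0.9·1 + 0.05·0 + 0.05·1 = 0.95
P(low | no degree) = (0.9·1) / 0.95 = 0.9 / 0.95 = 0.947368

0.947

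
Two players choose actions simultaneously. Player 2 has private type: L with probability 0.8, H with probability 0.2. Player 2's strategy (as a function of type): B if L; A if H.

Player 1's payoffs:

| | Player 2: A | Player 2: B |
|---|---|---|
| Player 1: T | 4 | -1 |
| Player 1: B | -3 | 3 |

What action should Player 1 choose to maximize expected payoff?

E[T] = 0.8·(-1) + 0.2·(4) = 0
E[B] = 0.8·(3) + 0.2·(-3) = 1.8
Best response: B (1.8 is the largest).

B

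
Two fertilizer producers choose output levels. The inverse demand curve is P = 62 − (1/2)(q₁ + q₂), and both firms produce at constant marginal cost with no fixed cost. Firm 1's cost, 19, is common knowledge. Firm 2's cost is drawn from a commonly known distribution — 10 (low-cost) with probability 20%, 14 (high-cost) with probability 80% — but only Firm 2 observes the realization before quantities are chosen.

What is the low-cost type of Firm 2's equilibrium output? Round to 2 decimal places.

39.60

Type-c best response for Firm 2: q₂(c) = (62 − c) − q₁/2.
Firm 1 maximizes expected profit; its first-order condition is 62 − q₁ − (1/2)E[q₂] − 19 = 0.
Substituting E[q₂] and solving: E[c₂] = 13.2, so q₁ = (62 − 2·19 + 13.2)/(3/2) = 24.8.
q₂(low-cost) = (62 − 10 − (1/2)·24.8) = 39.6.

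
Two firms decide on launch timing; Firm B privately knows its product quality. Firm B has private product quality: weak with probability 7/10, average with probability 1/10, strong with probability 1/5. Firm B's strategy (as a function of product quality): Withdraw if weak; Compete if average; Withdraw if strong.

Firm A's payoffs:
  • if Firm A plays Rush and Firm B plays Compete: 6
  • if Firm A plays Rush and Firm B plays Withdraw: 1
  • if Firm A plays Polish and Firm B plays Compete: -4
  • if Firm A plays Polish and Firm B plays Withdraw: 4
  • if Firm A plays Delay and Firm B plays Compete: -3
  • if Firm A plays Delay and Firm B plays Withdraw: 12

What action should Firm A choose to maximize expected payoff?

Delay

E[Rush] = 7/10·(1) + 1/10·(6) + 1/5·(1) = 3/2
E[Polish] = 7/10·(4) + 1/10·(-4) + 1/5·(4) = 16/5
E[Delay] = 7/10·(12) + 1/10·(-3) + 1/5·(12) = 21/2
Best response: Delay (21/2 is the largest).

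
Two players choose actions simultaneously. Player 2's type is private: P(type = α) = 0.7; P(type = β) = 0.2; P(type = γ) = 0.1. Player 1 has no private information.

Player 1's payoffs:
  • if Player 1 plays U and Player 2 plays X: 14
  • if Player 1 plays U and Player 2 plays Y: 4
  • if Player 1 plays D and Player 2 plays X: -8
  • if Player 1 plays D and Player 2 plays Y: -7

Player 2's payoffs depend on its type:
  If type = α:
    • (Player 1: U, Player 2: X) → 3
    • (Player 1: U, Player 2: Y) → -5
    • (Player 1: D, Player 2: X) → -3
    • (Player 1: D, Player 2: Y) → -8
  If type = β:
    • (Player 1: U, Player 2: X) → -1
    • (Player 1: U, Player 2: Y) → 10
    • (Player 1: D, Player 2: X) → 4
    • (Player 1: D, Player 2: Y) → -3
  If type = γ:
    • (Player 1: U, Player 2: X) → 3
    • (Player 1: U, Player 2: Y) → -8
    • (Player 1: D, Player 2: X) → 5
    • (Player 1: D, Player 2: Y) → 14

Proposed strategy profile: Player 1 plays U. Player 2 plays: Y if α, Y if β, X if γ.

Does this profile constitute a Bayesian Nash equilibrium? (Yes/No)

No

A profile is a BNE iff every type of every player is best-responding given beliefs about the other side.
Player 1 plays U: E[U] = 0.7·(4) + 0.2·(4) + 0.1·(14) = 5; E[D] = -7.1. Best-responding. ✓
Player 2 (type α), facing U: X gives 3, Y gives -5. Proposed Y is not best — profitable deviation exists. ✗
Player 2 (type β), facing U: X gives -1, Y gives 10. Proposed Y is best. ✓
Player 2 (type γ), facing U: X gives 3, Y gives -8. Proposed X is best. ✓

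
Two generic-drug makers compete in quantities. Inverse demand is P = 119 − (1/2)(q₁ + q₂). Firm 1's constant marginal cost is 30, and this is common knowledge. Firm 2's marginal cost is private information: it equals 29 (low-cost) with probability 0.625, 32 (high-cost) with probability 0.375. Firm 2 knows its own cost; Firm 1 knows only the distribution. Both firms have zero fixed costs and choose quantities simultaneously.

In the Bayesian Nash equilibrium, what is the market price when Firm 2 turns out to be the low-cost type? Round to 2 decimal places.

Type-c best response for Firm 2: q₂(c) = (119 − c) − q₁/2.
Firm 1 maximizes expected profit; its first-order condition is 119 − q₁ − (1/2)E[q₂] − 30 = 0.
Substituting E[q₂] and solving: E[c₂] = 30.125, so q₁ = (119 − 2·30 + 30.125)/(3/2) = 59.4167.
q₂(low-cost) = 60.2917, so P = 119 − (1/2)·(59.4167 + 60.2917) = 59.1458.

59.15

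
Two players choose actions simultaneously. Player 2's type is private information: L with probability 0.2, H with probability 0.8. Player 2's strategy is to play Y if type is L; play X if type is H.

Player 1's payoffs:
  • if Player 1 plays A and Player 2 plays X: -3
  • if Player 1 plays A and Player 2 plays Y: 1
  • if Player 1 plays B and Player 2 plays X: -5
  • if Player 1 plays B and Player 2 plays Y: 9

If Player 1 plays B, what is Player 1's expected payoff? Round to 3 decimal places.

-2.200

Take the expectation over Player 2's type, weighting each type's action by its prior probability.
E[B] = 0.2·9 + 0.8·(-5) = 1.8 + (-4) = -2.2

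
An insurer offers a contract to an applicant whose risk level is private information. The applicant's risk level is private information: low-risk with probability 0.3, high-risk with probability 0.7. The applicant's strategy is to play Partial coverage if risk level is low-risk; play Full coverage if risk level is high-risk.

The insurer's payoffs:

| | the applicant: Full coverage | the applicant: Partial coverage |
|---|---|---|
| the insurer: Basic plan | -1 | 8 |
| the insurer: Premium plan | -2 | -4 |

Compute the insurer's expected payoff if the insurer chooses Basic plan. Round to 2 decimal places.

E[Basic plan] = 0.3·8 + 0.7·(-1) = 2.4 + (-0.7) = 1.7

1.70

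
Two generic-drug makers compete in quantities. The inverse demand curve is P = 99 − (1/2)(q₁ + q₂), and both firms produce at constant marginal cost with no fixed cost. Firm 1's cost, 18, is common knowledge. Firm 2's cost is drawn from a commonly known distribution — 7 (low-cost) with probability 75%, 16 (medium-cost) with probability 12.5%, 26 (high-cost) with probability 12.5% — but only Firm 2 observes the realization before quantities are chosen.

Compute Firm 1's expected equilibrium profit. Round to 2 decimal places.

Firm 2 with cost c maximizes (99 − (1/2)(q₁+q₂) − c)·q₂, giving q₂(c) = (99 − c − (1/2)q₁).
E[c₂] = 0.75·7 + 0.125·16 + 0.125·26 = 10.5
Firm 1's FOC against E[q₂] yields q₁ = (99 − 2·18 + E[c₂])/(3/2) = (99 − 36 + 10.5)/(3/2) = 49.
E[P] = 99 − (1/2)·(q₁ + E[q₂]) = 42.5; Firm 1's expected profit = (E[P] − 18)·q₁ = (42.5 − 18)·49 = 1200.5.

1200.50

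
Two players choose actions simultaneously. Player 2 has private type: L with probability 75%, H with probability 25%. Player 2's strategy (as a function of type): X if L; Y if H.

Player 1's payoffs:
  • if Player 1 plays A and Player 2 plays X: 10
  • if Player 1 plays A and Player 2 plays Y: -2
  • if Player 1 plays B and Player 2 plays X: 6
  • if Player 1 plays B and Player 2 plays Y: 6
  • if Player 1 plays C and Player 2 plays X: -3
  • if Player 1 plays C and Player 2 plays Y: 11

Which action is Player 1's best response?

A

E[A] = 0.75·(10) + 0.25·(-2) = 7
E[B] = 0.75·(6) + 0.25·(6) = 6
E[C] = 0.75·(-3) + 0.25·(11) = 0.5
Best response: A (7 is the largest).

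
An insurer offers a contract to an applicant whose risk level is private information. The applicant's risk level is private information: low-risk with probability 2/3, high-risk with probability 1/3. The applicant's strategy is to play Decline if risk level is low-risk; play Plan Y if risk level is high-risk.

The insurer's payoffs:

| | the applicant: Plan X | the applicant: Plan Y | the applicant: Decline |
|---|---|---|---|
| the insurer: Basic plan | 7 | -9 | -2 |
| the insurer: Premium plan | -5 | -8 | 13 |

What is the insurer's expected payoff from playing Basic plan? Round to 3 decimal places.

Take the expectation over the applicant's risk level, weighting each type's action by its prior probability.
E[Basic plan] = 2/3·(-2) + 1/3·(-9) = (-4/3) + (-3) = -13/3

-4.333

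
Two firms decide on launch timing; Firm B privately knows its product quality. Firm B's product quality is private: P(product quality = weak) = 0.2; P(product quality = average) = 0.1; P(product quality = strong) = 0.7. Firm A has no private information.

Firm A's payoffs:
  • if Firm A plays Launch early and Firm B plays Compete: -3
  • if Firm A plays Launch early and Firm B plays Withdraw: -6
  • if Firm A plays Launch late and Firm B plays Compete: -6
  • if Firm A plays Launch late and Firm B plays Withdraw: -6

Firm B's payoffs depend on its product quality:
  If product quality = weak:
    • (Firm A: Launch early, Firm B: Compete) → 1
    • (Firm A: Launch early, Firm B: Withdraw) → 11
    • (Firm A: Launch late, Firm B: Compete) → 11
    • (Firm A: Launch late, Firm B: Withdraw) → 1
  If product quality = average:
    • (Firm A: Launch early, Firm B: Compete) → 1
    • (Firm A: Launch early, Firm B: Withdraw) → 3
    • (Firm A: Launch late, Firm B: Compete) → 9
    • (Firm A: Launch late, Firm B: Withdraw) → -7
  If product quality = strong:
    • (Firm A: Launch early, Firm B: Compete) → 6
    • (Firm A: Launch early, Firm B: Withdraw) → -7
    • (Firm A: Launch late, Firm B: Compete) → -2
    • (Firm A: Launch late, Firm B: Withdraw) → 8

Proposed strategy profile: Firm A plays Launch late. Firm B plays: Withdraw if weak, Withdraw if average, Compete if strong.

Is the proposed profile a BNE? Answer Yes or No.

No

A profile is a BNE iff every type of every player is best-responding given beliefs about the other side.
Firm A plays Launch late: E[Launch late] = 0.2·(-6) + 0.1·(-6) + 0.7·(-6) = -6; E[Launch early] = -3.9. Not best-responding. ✗
Firm B (product quality weak), facing Launch late: Compete gives 11, Withdraw gives 1. Proposed Withdraw is not best — profitable deviation exists. ✗
Firm B (product quality average), facing Launch late: Compete gives 9, Withdraw gives -7. Proposed Withdraw is not best — profitable deviation exists. ✗
Firm B (product quality strong), facing Launch late: Compete gives -2, Withdraw gives 8. Proposed Compete is not best — profitable deviation exists. ✗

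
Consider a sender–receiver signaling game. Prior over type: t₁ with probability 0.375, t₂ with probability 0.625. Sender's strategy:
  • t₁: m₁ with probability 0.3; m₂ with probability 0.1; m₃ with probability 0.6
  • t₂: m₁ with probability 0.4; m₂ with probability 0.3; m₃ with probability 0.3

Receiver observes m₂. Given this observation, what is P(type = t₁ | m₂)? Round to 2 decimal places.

0.17

P(m₂) = 0.375·0.1 + 0.625·0.3 = 0.225
P(t₁ | m₂) = (0.375·0.1) / 0.225 = 0.0375 / 0.225 = 0.166667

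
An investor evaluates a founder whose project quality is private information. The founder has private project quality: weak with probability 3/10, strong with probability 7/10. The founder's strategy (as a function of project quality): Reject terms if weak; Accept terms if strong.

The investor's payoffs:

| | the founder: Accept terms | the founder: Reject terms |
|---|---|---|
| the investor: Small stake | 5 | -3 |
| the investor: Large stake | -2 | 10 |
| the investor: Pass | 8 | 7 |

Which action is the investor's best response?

Pass

E[Small stake] = 3/10·(-3) + 7/10·(5) = 13/5
E[Large stake] = 3/10·(10) + 7/10·(-2) = 8/5
E[Pass] = 3/10·(7) + 7/10·(8) = 77/10
Best response: Pass (77/10 is the largest).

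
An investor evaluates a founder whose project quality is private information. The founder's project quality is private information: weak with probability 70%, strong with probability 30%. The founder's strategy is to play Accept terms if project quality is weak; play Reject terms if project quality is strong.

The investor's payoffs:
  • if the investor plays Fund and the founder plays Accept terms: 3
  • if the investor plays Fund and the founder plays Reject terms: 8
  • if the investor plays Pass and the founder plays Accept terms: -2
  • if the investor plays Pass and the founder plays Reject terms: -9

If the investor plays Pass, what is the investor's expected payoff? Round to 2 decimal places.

Take the expectation over the founder's project quality, weighting each type's action by its prior probability.
E[Pass] = 0.7·(-2) + 0.3·(-9) = (-1.4) + (-2.7) = -4.1

-4.10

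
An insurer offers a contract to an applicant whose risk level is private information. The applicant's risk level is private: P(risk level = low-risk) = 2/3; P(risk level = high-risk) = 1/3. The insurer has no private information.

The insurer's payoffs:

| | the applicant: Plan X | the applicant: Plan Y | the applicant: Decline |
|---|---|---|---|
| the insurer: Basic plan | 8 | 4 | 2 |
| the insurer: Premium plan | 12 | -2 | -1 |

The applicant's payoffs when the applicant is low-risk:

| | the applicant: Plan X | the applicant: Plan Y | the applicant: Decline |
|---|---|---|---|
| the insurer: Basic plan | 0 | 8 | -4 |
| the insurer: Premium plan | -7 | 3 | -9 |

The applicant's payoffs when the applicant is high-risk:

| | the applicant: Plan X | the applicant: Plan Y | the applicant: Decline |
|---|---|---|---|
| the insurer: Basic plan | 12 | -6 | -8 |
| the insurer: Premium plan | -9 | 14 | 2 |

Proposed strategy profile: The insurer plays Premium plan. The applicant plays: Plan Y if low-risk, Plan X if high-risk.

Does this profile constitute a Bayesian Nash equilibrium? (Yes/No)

A profile is a BNE iff every type of every player is best-responding given beliefs about the other side.
The insurer plays Premium plan: E[Premium plan] = 2/3·(-2) + 1/3·(12) = 8/3; E[Basic plan] = 16/3. Not best-responding. ✗
The applicant (risk level low-risk), facing Premium plan: Plan X gives -7, Plan Y gives 3, Decline gives -9. Proposed Plan Y is best. ✓
The applicant (risk level high-risk), facing Premium plan: Plan X gives -9, Plan Y gives 14, Decline gives 2. Proposed Plan X is not best — profitable deviation exists. ✗

No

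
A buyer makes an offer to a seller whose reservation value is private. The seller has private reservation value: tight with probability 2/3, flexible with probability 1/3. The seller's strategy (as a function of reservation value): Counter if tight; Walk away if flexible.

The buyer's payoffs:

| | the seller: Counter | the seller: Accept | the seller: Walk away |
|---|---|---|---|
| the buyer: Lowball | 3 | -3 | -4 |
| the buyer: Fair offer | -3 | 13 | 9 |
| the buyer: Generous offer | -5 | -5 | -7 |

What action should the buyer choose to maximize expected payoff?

E[Lowball] = 2/3·(3) + 1/3·(-4) = 2/3
E[Fair offer] = 2/3·(-3) + 1/3·(9) = 1
E[Generous offer] = 2/3·(-5) + 1/3·(-7) = -17/3
Best response: Fair offer (1 is the largest).

Fair offer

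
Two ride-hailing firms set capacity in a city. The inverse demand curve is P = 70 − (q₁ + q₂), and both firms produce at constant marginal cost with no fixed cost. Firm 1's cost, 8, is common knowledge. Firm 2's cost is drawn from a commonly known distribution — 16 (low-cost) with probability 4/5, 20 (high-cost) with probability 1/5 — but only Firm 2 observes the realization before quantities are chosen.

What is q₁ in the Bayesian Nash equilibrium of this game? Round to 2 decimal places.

23.60

Type-c best response for Firm 2: q₂(c) = (70 − c)/2 − q₁/2.
Firm 1 maximizes expected profit; its first-order condition is 70 − 2q₁ − E[q₂] − 8 = 0.
Substituting E[q₂] and solving: E[c₂] = 16.8, so q₁ = (70 − 2·8 + 16.8)/3 = 23.6.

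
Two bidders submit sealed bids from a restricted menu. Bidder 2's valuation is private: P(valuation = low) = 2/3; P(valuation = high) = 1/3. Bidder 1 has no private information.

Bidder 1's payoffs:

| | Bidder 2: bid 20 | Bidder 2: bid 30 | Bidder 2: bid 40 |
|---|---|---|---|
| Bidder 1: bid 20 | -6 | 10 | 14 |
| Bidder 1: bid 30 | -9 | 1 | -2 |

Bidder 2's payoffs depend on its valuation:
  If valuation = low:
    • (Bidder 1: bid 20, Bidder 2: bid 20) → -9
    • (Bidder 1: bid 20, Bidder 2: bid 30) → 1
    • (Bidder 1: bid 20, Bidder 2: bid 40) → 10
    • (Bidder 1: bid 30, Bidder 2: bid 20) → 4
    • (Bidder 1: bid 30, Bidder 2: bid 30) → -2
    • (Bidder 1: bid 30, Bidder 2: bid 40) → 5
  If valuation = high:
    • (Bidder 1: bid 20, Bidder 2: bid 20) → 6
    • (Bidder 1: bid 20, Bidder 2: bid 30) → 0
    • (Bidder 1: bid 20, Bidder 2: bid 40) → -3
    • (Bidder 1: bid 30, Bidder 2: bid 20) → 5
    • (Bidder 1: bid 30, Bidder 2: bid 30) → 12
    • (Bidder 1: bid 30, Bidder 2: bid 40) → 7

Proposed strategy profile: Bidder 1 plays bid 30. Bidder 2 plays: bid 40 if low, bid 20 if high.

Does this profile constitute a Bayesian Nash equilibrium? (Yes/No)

Bidder 1 plays bid 30: E[bid 30] = 2/3·(-2) + 1/3·(-9) = -13/3; E[bid 20] = 22/3. Not best-responding. ✗
Bidder 2 (valuation low), facing bid 30: bid 20 gives 4, bid 30 gives -2, bid 40 gives 5. Proposed bid 40 is best. ✓
Bidder 2 (valuation high), facing bid 30: bid 20 gives 5, bid 30 gives 12, bid 40 gives 7. Proposed bid 20 is not best — profitable deviation exists. ✗

No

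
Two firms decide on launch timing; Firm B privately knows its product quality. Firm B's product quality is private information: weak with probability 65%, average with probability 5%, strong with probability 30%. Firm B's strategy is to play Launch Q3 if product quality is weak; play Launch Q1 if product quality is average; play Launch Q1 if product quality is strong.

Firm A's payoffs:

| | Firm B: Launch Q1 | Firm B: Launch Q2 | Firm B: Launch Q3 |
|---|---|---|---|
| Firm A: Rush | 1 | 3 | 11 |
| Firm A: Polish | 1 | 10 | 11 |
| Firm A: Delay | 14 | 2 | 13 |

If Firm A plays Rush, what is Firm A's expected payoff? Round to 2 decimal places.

E[Rush] = 0.65·11 + 0.05·1 + 0.3·1 = 7.15 + 0.05 + 0.3 = 7.5

7.50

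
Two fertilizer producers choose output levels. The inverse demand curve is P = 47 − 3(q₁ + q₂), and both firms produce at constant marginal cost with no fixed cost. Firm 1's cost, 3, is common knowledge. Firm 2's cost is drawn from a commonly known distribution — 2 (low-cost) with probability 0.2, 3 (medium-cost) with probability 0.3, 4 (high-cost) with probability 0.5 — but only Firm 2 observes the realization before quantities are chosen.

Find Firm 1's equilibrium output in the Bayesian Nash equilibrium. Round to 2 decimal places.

Type-c best response for Firm 2: q₂(c) = (47 − c)/6 − q₁/2.
Firm 1 maximizes expected profit; its first-order condition is 47 − 6q₁ − 3E[q₂] − 3 = 0.
Substituting E[q₂] and solving: E[c₂] = 3.3, so q₁ = (47 − 2·3 + 3.3)/9 = 4.92222.

4.92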